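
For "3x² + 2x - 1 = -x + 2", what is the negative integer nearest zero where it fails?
Testing negative integers from -1 downward:
x = -1: LHS = 3·(-1)² + 2·(-1) - 1 = 0, RHS = -(-1) + 2 = 3; 0 = 3 — FAILS  ← closest negative counterexample to 0

Answer: x = -1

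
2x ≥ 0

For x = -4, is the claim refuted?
Substitute x = -4 into the relation:
x = -4: LHS = 2·(-4) = -8; -8 ≥ 0 — FAILS

Since the claim fails at x = -4, this value is a counterexample.

Answer: Yes, x = -4 is a counterexample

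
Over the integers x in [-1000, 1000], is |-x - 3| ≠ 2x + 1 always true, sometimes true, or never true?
Holds at x = 0: LHS = |-0 - 3| = |-3| = 3, RHS = 2·0 + 1 = 1; 3 ≠ 1 — holds
Fails at x = 2: LHS = |-2 - 3| = |-5| = 5, RHS = 2·2 + 1 = 5; 5 ≠ 5 — FAILS
It is satisfied by some integers in the range but not all.

Answer: Sometimes true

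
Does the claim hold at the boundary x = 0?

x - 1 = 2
x = 0: LHS = 0 - 1 = -1; -1 = 2 — FAILS

The relation fails at x = 0, so x = 0 is a counterexample.

Answer: No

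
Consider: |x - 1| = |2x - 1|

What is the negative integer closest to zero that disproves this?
Testing negative integers from -1 downward:
x = -1: LHS = |(-1) - 1| = |-2| = 2, RHS = |2·(-1) - 1| = |-3| = 3; 2 = 3 — FAILS  ← closest negative counterexample to 0

Answer: x = -1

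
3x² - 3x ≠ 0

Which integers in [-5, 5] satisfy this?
Holds for: {-5, -4, -3, -2, -1, 2, 3, 4, 5}
Fails for: {0, 1}

Answer: {-5, -4, -3, -2, -1, 2, 3, 4, 5}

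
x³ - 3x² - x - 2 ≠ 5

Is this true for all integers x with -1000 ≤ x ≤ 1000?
Track d = LHS − RHS over the integers in [-1000, 1000]. Equality would need d = 0, but d changes sign only between consecutive integers, jumping over 0:
x = 3: LHS = 3³ - 3·3² - 3 - 2 = -5; -5 ≠ 5 — holds  (d = -10)
x = 4: LHS = 4³ - 3·4² - 4 - 2 = 10; 10 ≠ 5 — holds  (d = 5)
Away from these crossings d keeps a constant sign, and checking every integer in [-1000, 1000] confirms d ≠ 0 throughout. Hence the two sides are never equal, so the relation holds for every integer in [-1000, 1000].

No counterexample exists.

Answer: True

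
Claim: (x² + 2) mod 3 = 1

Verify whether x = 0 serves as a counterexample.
Substitute x = 0 into the relation:
x = 0: LHS = (0² + 2) mod 3 = 2 mod 3 = 2; 2 = 1 — FAILS

Since the claim fails at x = 0, this value is a counterexample.

Answer: Yes, x = 0 is a counterexample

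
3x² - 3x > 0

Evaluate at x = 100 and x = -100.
x = 100: LHS = 3·100² - 3·100 = 29700; 29700 > 0 — holds
x = -100: LHS = 3·(-100)² - 3·(-100) = 30300; 30300 > 0 — holds

Answer: Yes, holds for both x = 100 and x = -100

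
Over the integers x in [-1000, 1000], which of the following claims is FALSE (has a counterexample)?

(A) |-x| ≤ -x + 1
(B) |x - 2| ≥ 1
(A) x = 1: LHS = |-1| = 1, RHS = -1 + 1 = 0; 1 ≤ 0 — FAILS
(B) x = 2: LHS = |2 - 2| = |0| = 0; 0 ≥ 1 — FAILS

Answer: Both A and B are false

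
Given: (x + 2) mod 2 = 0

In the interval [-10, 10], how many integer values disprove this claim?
Counterexamples in [-10, 10]: {-9, -7, -5, -3, -1, 1, 3, 5, 7, 9}.

Counting them gives 10 values.

Answer: 10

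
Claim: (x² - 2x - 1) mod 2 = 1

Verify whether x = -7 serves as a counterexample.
Substitute x = -7 into the relation:
x = -7: LHS = ((-7)² - 2·(-7) - 1) mod 2 = 62 mod 2 = 0; 0 = 1 — FAILS

Since the claim fails at x = -7, this value is a counterexample.

Answer: Yes, x = -7 is a counterexample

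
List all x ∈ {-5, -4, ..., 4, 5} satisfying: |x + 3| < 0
An absolute value is never negative, so the left side is ≥ 0 for every x, while the right side is 0. Tightest case in [-5, 5] is x = -3:
x = -3: LHS = |(-3) + 3| = |0| = 0; 0 < 0 — FAILS
Hence LHS − RHS is never negative, i.e. LHS ≥ RHS throughout, so the claimed relation (<) fails for every integer in [-5, 5].

Answer: None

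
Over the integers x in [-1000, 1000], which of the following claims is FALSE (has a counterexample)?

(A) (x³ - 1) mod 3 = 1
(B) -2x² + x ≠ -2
(A) x = 0: LHS = (0³ - 1) mod 3 = (-1) mod 3 = 2; 2 = 1 — FAILS

(B) Track d = LHS − RHS over the integers in [-1000, 1000]. Equality would need d = 0, but d changes sign only between consecutive integers, jumping over 0:
x = -1: LHS = -2·(-1)² + (-1) = -3; -3 ≠ -2 — holds  (d = -1)
x = 0: LHS = -2·0² + 0 = 0; 0 ≠ -2 — holds  (d = 2)
x = 1: LHS = -2·1² + 1 = -1; -1 ≠ -2 — holds  (d = 1)
x = 2: LHS = -2·2² + 2 = -6; -6 ≠ -2 — holds  (d = -4)
Away from these crossings d keeps a constant sign, and checking every integer in [-1000, 1000] confirms d ≠ 0 throughout. Hence the two sides are never equal, so the relation holds for every integer in [-1000, 1000].

Only (A) has a counterexample.

Answer: A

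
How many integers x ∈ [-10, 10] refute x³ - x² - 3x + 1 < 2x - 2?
Counterexamples in [-10, 10]: {-2, -1, 0, 3, 4, 5, 6, 7, 8, 9, 10}.

Counting them gives 11 values.

Answer: 11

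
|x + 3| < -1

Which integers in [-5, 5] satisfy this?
An absolute value is never negative, so the left side is ≥ 0 for every x, while the right side is -1. Tightest case in [-5, 5] is x = -3:
x = -3: LHS = |(-3) + 3| = |0| = 0; 0 < -1 — FAILS
Hence LHS − RHS is never negative, i.e. LHS ≥ RHS throughout, so the claimed relation (<) fails for every integer in [-5, 5].

Answer: None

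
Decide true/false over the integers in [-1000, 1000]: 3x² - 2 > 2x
The claim fails at x = 0:
x = 0: LHS = 3·0² - 2 = -2, RHS = 2·0 = 0; -2 > 0 — FAILS

Because a single integer refutes it, the statement is false.

Answer: False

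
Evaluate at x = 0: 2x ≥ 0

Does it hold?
x = 0: LHS = 2·0 = 0; 0 ≥ 0 — holds

The relation is satisfied at x = 0.

Answer: Yes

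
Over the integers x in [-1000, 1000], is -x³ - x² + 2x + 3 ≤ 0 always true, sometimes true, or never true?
Holds at x = 2: LHS = -2³ - 2² + 2·2 + 3 = -5; -5 ≤ 0 — holds
Fails at x = 0: LHS = -0³ - 0² + 2·0 + 3 = 3; 3 ≤ 0 — FAILS
It is satisfied by some integers in the range but not all.

Answer: Sometimes true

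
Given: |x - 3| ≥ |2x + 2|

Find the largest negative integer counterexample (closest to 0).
Testing negative integers from -1 downward:
x = -1: LHS = |(-1) - 3| = |-4| = 4, RHS = |2·(-1) + 2| = |0| = 0; 4 ≥ 0 — holds
x = -2: LHS = |(-2) - 3| = |-5| = 5, RHS = |2·(-2) + 2| = |-2| = 2; 5 ≥ 2 — holds
x = -3: LHS = |(-3) - 3| = |-6| = 6, RHS = |2·(-3) + 2| = |-4| = 4; 6 ≥ 4 — holds
x = -4: LHS = |(-4) - 3| = |-7| = 7, RHS = |2·(-4) + 2| = |-6| = 6; 7 ≥ 6 — holds
x = -5: LHS = |(-5) - 3| = |-8| = 8, RHS = |2·(-5) + 2| = |-8| = 8; 8 ≥ 8 — holds
x = -6: LHS = |(-6) - 3| = |-9| = 9, RHS = |2·(-6) + 2| = |-10| = 10; 9 ≥ 10 — FAILS  ← closest negative counterexample to 0

Answer: x = -6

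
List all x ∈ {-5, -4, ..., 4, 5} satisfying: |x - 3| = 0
Holds for: {3}
Fails for: {-5, -4, -3, -2, -1, 0, 1, 2, 4, 5}

Answer: {3}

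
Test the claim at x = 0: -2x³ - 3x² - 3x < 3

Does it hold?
x = 0: LHS = -2·0³ - 3·0² - 3·0 = 0; 0 < 3 — holds

The relation is satisfied at x = 0.

Answer: Yes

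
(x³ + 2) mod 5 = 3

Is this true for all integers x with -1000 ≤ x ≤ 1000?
The claim fails at x = 0:
x = 0: LHS = (0³ + 2) mod 5 = 2 mod 5 = 2; 2 = 3 — FAILS

Because a single integer refutes it, the statement is false.

Answer: False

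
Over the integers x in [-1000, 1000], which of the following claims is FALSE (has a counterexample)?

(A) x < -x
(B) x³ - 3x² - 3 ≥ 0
(A) x = 0: RHS = -0 = 0; 0 < 0 — FAILS
(B) x = 0: LHS = 0³ - 3·0² - 3 = -3; -3 ≥ 0 — FAILS

Answer: Both A and B are false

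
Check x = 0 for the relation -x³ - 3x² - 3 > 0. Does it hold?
x = 0: LHS = -0³ - 3·0² - 3 = -3; -3 > 0 — FAILS

The relation fails at x = 0, so x = 0 is a counterexample.

Answer: No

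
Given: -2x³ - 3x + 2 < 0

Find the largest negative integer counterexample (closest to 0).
Testing negative integers from -1 downward:
x = -1: LHS = -2·(-1)³ - 3·(-1) + 2 = 7; 7 < 0 — FAILS  ← closest negative counterexample to 0

Answer: x = -1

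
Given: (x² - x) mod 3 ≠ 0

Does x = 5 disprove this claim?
Substitute x = 5 into the relation:
x = 5: LHS = (5² - 5) mod 3 = 20 mod 3 = 2; 2 ≠ 0 — holds

The claim holds here, so x = 5 is not a counterexample. (A counterexample exists elsewhere, e.g. x = 0.)

Answer: No, x = 5 is not a counterexample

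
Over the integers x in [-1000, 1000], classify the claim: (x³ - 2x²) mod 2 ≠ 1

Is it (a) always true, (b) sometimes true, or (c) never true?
Holds at x = 0: LHS = (0³ - 2·0²) mod 2 = 0 mod 2 = 0; 0 ≠ 1 — holds
Fails at x = 1: LHS = (1³ - 2·1²) mod 2 = (-1) mod 2 = 1; 1 ≠ 1 — FAILS
It is satisfied by some integers in the range but not all.

Answer: Sometimes true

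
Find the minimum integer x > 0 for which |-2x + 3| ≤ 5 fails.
Testing positive integers:
x = 1: LHS = |-2·1 + 3| = |1| = 1; 1 ≤ 5 — holds
x = 2: LHS = |-2·2 + 3| = |-1| = 1; 1 ≤ 5 — holds
x = 3: LHS = |-2·3 + 3| = |-3| = 3; 3 ≤ 5 — holds
x = 4: LHS = |-2·4 + 3| = |-5| = 5; 5 ≤ 5 — holds
x = 5: LHS = |-2·5 + 3| = |-7| = 7; 7 ≤ 5 — FAILS  ← smallest positive counterexample

Answer: x = 5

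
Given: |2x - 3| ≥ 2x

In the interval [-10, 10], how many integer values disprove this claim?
Counterexamples in [-10, 10]: {1, 2, 3, 4, 5, 6, 7, 8, 9, 10}.

Counting them gives 10 values.

Answer: 10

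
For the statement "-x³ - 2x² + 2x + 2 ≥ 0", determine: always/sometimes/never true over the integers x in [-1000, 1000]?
Holds at x = 0: LHS = -0³ - 2·0² + 2·0 + 2 = 2; 2 ≥ 0 — holds
Fails at x = -1: LHS = -(-1)³ - 2·(-1)² + 2·(-1) + 2 = -1; -1 ≥ 0 — FAILS
It is satisfied by some integers in the range but not all.

Answer: Sometimes true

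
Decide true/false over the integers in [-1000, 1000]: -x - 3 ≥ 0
The claim fails at x = 0:
x = 0: LHS = -0 - 3 = -3; -3 ≥ 0 — FAILS

Because a single integer refutes it, the statement is false.

Answer: False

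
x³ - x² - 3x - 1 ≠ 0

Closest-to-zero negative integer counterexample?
Testing negative integers from -1 downward:
x = -1: LHS = (-1)³ - (-1)² - 3·(-1) - 1 = 0; 0 ≠ 0 — FAILS  ← closest negative counterexample to 0

Answer: x = -1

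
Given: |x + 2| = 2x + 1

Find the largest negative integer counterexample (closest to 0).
Testing negative integers from -1 downward:
x = -1: LHS = |(-1) + 2| = |1| = 1, RHS = 2·(-1) + 1 = -1; 1 = -1 — FAILS  ← closest negative counterexample to 0

Answer: x = -1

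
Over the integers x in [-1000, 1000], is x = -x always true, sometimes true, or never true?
Holds at x = 0: RHS = -0 = 0; 0 = 0 — holds
Fails at x = 1: 1 = -1 — FAILS
It is satisfied by some integers in the range but not all.

Answer: Sometimes true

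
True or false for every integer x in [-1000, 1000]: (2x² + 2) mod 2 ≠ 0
The claim fails at x = 0:
x = 0: LHS = (2·0² + 2) mod 2 = 2 mod 2 = 0; 0 ≠ 0 — FAILS

Because a single integer refutes it, the statement is false.

Answer: False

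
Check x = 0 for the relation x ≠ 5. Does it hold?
x = 0: 0 ≠ 5 — holds

The relation is satisfied at x = 0.

Answer: Yes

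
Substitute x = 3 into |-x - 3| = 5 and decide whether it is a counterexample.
Substitute x = 3 into the relation:
x = 3: LHS = |-3 - 3| = |-6| = 6; 6 = 5 — FAILS

Since the claim fails at x = 3, this value is a counterexample.

Answer: Yes, x = 3 is a counterexample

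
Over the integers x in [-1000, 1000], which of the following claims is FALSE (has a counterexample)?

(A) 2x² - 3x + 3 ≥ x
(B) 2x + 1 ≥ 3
(A) Over all integers in [-1000, 1000], LHS − RHS is smallest at x = 1, where it equals 1:
x = 1: LHS = 2·1² - 3·1 + 3 = 2; 2 ≥ 1 — holds
At the ends of the range:
x = -1000: LHS = 2·(-1000)² - 3·(-1000) + 3 = 2003003; 2003003 ≥ -1000 — holds
x = 1000: LHS = 2·1000² - 3·1000 + 3 = 1997003; 1997003 ≥ 1000 — holds
Hence LHS − RHS is never negative, i.e. LHS ≥ RHS throughout, so the relation holds for every integer in [-1000, 1000].

(B) x = 0: LHS = 2·0 + 1 = 1; 1 ≥ 3 — FAILS

Only (B) has a counterexample.

Answer: B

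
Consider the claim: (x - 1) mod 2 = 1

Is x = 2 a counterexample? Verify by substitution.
Substitute x = 2 into the relation:
x = 2: LHS = (2 - 1) mod 2 = 1 mod 2 = 1; 1 = 1 — holds

The claim holds here, so x = 2 is not a counterexample. (A counterexample exists elsewhere, e.g. x = 1.)

Answer: No, x = 2 is not a counterexample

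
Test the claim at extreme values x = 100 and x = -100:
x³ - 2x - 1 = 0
x = 100: LHS = 100³ - 2·100 - 1 = 999799; 999799 = 0 — FAILS
x = -100: LHS = (-100)³ - 2·(-100) - 1 = -999801; -999801 = 0 — FAILS

Answer: No, fails for both x = 100 and x = -100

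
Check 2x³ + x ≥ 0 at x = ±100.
x = 100: LHS = 2·100³ + 100 = 2000100; 2000100 ≥ 0 — holds
x = -100: LHS = 2·(-100)³ + (-100) = -2000100; -2000100 ≥ 0 — FAILS

Answer: Partially: holds for x = 100, fails for x = -100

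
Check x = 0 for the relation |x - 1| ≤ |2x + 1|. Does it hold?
x = 0: LHS = |0 - 1| = |-1| = 1, RHS = |2·0 + 1| = |1| = 1; 1 ≤ 1 — holds

The relation is satisfied at x = 0.

Answer: Yes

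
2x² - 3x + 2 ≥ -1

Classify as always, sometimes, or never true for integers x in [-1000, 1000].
Over all integers in [-1000, 1000], LHS − RHS is smallest at x = 1, where it equals 2:
x = 1: LHS = 2·1² - 3·1 + 2 = 1; 1 ≥ -1 — holds
At the ends of the range:
x = -1000: LHS = 2·(-1000)² - 3·(-1000) + 2 = 2003002; 2003002 ≥ -1 — holds
x = 1000: LHS = 2·1000² - 3·1000 + 2 = 1997002; 1997002 ≥ -1 — holds
Hence LHS − RHS is never negative, i.e. LHS ≥ RHS throughout, so the relation holds for every integer in [-1000, 1000].

No counterexample exists.

Answer: Always true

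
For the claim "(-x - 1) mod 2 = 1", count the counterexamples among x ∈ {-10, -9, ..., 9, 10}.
Counterexamples in [-10, 10]: {-9, -7, -5, -3, -1, 1, 3, 5, 7, 9}.

Counting them gives 10 values.

Answer: 10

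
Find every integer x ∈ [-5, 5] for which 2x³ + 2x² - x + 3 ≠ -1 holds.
Track d = LHS − RHS over the integers in [-5, 5]. Equality would need d = 0, but d changes sign only between consecutive integers, jumping over 0:
x = -2: LHS = 2·(-2)³ + 2·(-2)² - (-2) + 3 = -3; -3 ≠ -1 — holds  (d = -2)
x = -1: LHS = 2·(-1)³ + 2·(-1)² - (-1) + 3 = 4; 4 ≠ -1 — holds  (d = 5)
Away from these crossings d keeps a constant sign, and checking every integer in [-5, 5] confirms d ≠ 0 throughout. Hence the two sides are never equal, so the relation holds for every integer in [-5, 5].

Answer: All integers in [-5, 5]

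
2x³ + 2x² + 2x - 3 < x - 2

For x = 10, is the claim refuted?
Substitute x = 10 into the relation:
x = 10: LHS = 2·10³ + 2·10² + 2·10 - 3 = 2217, RHS = 10 - 2 = 8; 2217 < 8 — FAILS

Since the claim fails at x = 10, this value is a counterexample.

Answer: Yes, x = 10 is a counterexample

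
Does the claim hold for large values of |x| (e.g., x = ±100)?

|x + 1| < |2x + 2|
x = 100: LHS = |100 + 1| = |101| = 101, RHS = |2·100 + 2| = |202| = 202; 101 < 202 — holds
x = -100: LHS = |(-100) + 1| = |-99| = 99, RHS = |2·(-100) + 2| = |-198| = 198; 99 < 198 — holds

Answer: Yes, holds for both x = 100 and x = -100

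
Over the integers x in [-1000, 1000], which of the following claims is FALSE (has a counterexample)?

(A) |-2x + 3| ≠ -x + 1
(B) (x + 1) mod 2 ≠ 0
(A) Over all integers in [-1000, 1000], LHS − RHS is always positive; it is smallest at x = 1, where it equals 1:
x = 1: LHS = |-2·1 + 3| = |1| = 1, RHS = -1 + 1 = 0; 1 ≠ 0 — holds
At the ends of the range:
x = -1000: LHS = |-2·(-1000) + 3| = |2003| = 2003, RHS = -(-1000) + 1 = 1001; 2003 ≠ 1001 — holds
x = 1000: LHS = |-2·1000 + 3| = |-1997| = 1997, RHS = -1000 + 1 = -999; 1997 ≠ -999 — holds
Hence LHS − RHS is never 0, i.e. the two sides are never equal, so the relation holds for every integer in [-1000, 1000].

(B) x = 1: LHS = (1 + 1) mod 2 = 2 mod 2 = 0; 0 ≠ 0 — FAILS

Only (B) has a counterexample.

Answer: B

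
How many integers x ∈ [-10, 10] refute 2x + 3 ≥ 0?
Counterexamples in [-10, 10]: {-10, -9, -8, -7, -6, -5, -4, -3, -2}.

Counting them gives 9 values.

Answer: 9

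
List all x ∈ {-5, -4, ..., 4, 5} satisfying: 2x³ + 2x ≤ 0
Holds for: {-5, -4, -3, -2, -1, 0}
Fails for: {1, 2, 3, 4, 5}

Answer: {-5, -4, -3, -2, -1, 0}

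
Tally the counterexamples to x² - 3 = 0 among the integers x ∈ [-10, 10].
Counterexamples in [-10, 10]: {-10, -9, -8, -7, -6, -5, -4, -3, -2, -1, 0, 1, 2, 3, 4, 5, 6, 7, 8, 9, 10}.

Counting them gives 21 values.

Answer: 21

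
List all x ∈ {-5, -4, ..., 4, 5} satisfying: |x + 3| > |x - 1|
Holds for: {0, 1, 2, 3, 4, 5}
Fails for: {-5, -4, -3, -2, -1}

Answer: {0, 1, 2, 3, 4, 5}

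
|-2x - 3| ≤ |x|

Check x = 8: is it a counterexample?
Substitute x = 8 into the relation:
x = 8: LHS = |-2·8 - 3| = |-19| = 19, RHS = |8| = 8; 19 ≤ 8 — FAILS

Since the claim fails at x = 8, this value is a counterexample.

Answer: Yes, x = 8 is a counterexample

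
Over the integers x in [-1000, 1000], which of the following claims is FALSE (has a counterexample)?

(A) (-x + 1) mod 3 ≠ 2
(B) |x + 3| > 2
(A) x = -1: LHS = (-(-1) + 1) mod 3 = 2 mod 3 = 2; 2 ≠ 2 — FAILS
(B) x = -1: LHS = |(-1) + 3| = |2| = 2; 2 > 2 — FAILS

Answer: Both A and B are false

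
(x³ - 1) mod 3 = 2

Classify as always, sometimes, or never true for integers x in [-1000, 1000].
Holds at x = 0: LHS = (0³ - 1) mod 3 = (-1) mod 3 = 2; 2 = 2 — holds
Fails at x = 1: LHS = (1³ - 1) mod 3 = 0 mod 3 = 0; 0 = 2 — FAILS
It is satisfied by some integers in the range but not all.

Answer: Sometimes true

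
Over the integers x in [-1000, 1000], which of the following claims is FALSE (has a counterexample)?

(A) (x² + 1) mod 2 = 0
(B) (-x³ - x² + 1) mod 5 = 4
(A) x = 0: LHS = (0² + 1) mod 2 = 1 mod 2 = 1; 1 = 0 — FAILS
(B) x = 0: LHS = (-0³ - 0² + 1) mod 5 = 1 mod 5 = 1; 1 = 4 — FAILS

Answer: Both A and B are false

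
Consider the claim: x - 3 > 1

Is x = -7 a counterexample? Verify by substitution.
Substitute x = -7 into the relation:
x = -7: LHS = (-7) - 3 = -10; -10 > 1 — FAILS

Since the claim fails at x = -7, this value is a counterexample.

Answer: Yes, x = -7 is a counterexample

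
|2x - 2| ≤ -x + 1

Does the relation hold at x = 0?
x = 0: LHS = |2·0 - 2| = |-2| = 2, RHS = -0 + 1 = 1; 2 ≤ 1 — FAILS

The relation fails at x = 0, so x = 0 is a counterexample.

Answer: No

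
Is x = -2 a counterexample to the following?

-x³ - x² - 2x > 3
Substitute x = -2 into the relation:
x = -2: LHS = -(-2)³ - (-2)² - 2·(-2) = 8; 8 > 3 — holds

The claim holds here, so x = -2 is not a counterexample. (A counterexample exists elsewhere, e.g. x = 0.)

Answer: No, x = -2 is not a counterexample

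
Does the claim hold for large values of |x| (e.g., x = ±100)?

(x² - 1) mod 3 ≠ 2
x = 100: LHS = (100² - 1) mod 3 = 9999 mod 3 = 0; 0 ≠ 2 — holds
x = -100: LHS = ((-100)² - 1) mod 3 = 9999 mod 3 = 0; 0 ≠ 2 — holds

Answer: Yes, holds for both x = 100 and x = -100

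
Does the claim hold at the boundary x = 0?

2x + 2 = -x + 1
x = 0: LHS = 2·0 + 2 = 2, RHS = -0 + 1 = 1; 2 = 1 — FAILS

The relation fails at x = 0, so x = 0 is a counterexample.

Answer: No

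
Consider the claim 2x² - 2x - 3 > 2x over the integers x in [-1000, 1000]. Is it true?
The claim fails at x = 0:
x = 0: LHS = 2·0² - 2·0 - 3 = -3, RHS = 2·0 = 0; -3 > 0 — FAILS

Because a single integer refutes it, the statement is false.

Answer: False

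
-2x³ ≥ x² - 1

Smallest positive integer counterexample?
Testing positive integers:
x = 1: LHS = -2·1³ = -2, RHS = 1² - 1 = 0; -2 ≥ 0 — FAILS  ← smallest positive counterexample

Answer: x = 1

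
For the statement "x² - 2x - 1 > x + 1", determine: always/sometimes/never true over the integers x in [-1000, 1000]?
Holds at x = -1: LHS = (-1)² - 2·(-1) - 1 = 2, RHS = (-1) + 1 = 0; 2 > 0 — holds
Fails at x = 0: LHS = 0² - 2·0 - 1 = -1, RHS = 0 + 1 = 1; -1 > 1 — FAILS
It is satisfied by some integers in the range but not all.

Answer: Sometimes true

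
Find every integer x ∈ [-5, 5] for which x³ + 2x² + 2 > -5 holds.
Holds for: {-2, -1, 0, 1, 2, 3, 4, 5}
Fails for: {-5, -4, -3}

Answer: {-2, -1, 0, 1, 2, 3, 4, 5}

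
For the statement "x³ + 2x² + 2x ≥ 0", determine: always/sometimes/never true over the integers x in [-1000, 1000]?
Holds at x = 0: LHS = 0³ + 2·0² + 2·0 = 0; 0 ≥ 0 — holds
Fails at x = -1: LHS = (-1)³ + 2·(-1)² + 2·(-1) = -1; -1 ≥ 0 — FAILS
It is satisfied by some integers in the range but not all.

Answer: Sometimes true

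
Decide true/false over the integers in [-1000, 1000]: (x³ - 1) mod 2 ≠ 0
The claim fails at x = 1:
x = 1: LHS = (1³ - 1) mod 2 = 0 mod 2 = 0; 0 ≠ 0 — FAILS

Because a single integer refutes it, the statement is false.

Answer: False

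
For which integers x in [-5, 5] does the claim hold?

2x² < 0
Over all integers in [-5, 5], LHS − RHS is smallest at x = 0, where it equals 0:
x = 0: LHS = 2·0² = 0; 0 < 0 — FAILS
At the ends of the range:
x = -5: LHS = 2·(-5)² = 50; 50 < 0 — FAILS
x = 5: LHS = 2·5² = 50; 50 < 0 — FAILS
Hence LHS − RHS is never negative, i.e. LHS ≥ RHS throughout, so the claimed relation (<) fails for every integer in [-5, 5].

Answer: None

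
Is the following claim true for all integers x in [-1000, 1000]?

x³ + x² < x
The claim fails at x = 0:
x = 0: LHS = 0³ + 0² = 0; 0 < 0 — FAILS

Because a single integer refutes it, the statement is false.

Answer: False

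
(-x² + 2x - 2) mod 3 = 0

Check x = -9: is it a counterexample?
Substitute x = -9 into the relation:
x = -9: LHS = (-(-9)² + 2·(-9) - 2) mod 3 = (-101) mod 3 = 1; 1 = 0 — FAILS

Since the claim fails at x = -9, this value is a counterexample.

Answer: Yes, x = -9 is a counterexample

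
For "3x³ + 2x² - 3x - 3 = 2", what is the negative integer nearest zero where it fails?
Testing negative integers from -1 downward:
x = -1: LHS = 3·(-1)³ + 2·(-1)² - 3·(-1) - 3 = -1; -1 = 2 — FAILS  ← closest negative counterexample to 0

Answer: x = -1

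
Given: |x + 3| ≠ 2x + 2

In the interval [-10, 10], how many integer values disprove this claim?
Counterexamples in [-10, 10]: {1}.

Counting them gives 1 values.

Answer: 1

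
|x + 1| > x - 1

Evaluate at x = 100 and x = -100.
x = 100: LHS = |100 + 1| = |101| = 101, RHS = 100 - 1 = 99; 101 > 99 — holds
x = -100: LHS = |(-100) + 1| = |-99| = 99, RHS = (-100) - 1 = -101; 99 > -101 — holds

Answer: Yes, holds for both x = 100 and x = -100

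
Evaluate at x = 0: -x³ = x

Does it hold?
x = 0: LHS = -0³ = 0; 0 = 0 — holds

The relation is satisfied at x = 0.

Answer: Yes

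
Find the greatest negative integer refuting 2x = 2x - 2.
Testing negative integers from -1 downward:
x = -1: LHS = 2·(-1) = -2, RHS = 2·(-1) - 2 = -4; -2 = -4 — FAILS  ← closest negative counterexample to 0

Answer: x = -1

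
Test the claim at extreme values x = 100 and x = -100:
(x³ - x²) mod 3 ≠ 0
x = 100: LHS = (100³ - 100²) mod 3 = 990000 mod 3 = 0; 0 ≠ 0 — FAILS
x = -100: LHS = ((-100)³ - (-100)²) mod 3 = (-1010000) mod 3 = 1; 1 ≠ 0 — holds

Answer: Partially: fails for x = 100, holds for x = -100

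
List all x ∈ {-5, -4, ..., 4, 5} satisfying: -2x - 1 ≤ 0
Holds for: {0, 1, 2, 3, 4, 5}
Fails for: {-5, -4, -3, -2, -1}

Answer: {0, 1, 2, 3, 4, 5}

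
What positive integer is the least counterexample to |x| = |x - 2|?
Testing positive integers:
x = 1: LHS = |1| = 1, RHS = |1 - 2| = |-1| = 1; 1 = 1 — holds
x = 2: LHS = |2| = 2, RHS = |2 - 2| = |0| = 0; 2 = 0 — FAILS  ← smallest positive counterexample

Answer: x = 2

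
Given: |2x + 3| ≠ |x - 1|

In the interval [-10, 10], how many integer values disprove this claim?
Counterexamples in [-10, 10]: {-4}.

Counting them gives 1 values.

Answer: 1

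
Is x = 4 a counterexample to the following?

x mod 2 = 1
Substitute x = 4 into the relation:
x = 4: LHS = 4 mod 2 = 0; 0 = 1 — FAILS

Since the claim fails at x = 4, this value is a counterexample.

Answer: Yes, x = 4 is a counterexample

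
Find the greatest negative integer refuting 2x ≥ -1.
Testing negative integers from -1 downward:
x = -1: LHS = 2·(-1) = -2; -2 ≥ -1 — FAILS  ← closest negative counterexample to 0

Answer: x = -1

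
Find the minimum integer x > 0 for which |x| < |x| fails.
Testing positive integers:
x = 1: LHS = |1| = 1, RHS = |1| = 1; 1 < 1 — FAILS  ← smallest positive counterexample

Answer: x = 1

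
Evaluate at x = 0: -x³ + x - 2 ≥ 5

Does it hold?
x = 0: LHS = -0³ + 0 - 2 = -2; -2 ≥ 5 — FAILS

The relation fails at x = 0, so x = 0 is a counterexample.

Answer: No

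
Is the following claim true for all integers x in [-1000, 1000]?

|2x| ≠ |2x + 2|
Track d = LHS − RHS over the integers in [-1000, 1000]. Equality would need d = 0, but d changes sign only between consecutive integers, jumping over 0:
x = -1: LHS = |2·(-1)| = |-2| = 2, RHS = |2·(-1) + 2| = |0| = 0; 2 ≠ 0 — holds  (d = 2)
x = 0: LHS = |2·0| = |0| = 0, RHS = |2·0 + 2| = |2| = 2; 0 ≠ 2 — holds  (d = -2)
Away from these crossings d keeps a constant sign, and checking every integer in [-1000, 1000] confirms d ≠ 0 throughout. Hence the two sides are never equal, so the relation holds for every integer in [-1000, 1000].

No counterexample exists.

Answer: True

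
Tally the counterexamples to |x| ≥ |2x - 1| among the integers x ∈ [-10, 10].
Counterexamples in [-10, 10]: {-10, -9, -8, -7, -6, -5, -4, -3, -2, -1, 0, 2, 3, 4, 5, 6, 7, 8, 9, 10}.

Counting them gives 20 values.

Answer: 20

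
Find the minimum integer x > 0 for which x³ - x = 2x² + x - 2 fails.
Testing positive integers:
x = 1: LHS = 1³ - 1 = 0, RHS = 2·1² + 1 - 2 = 1; 0 = 1 — FAILS  ← smallest positive counterexample

Answer: x = 1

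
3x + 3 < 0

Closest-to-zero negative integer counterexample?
Testing negative integers from -1 downward:
x = -1: LHS = 3·(-1) + 3 = 0; 0 < 0 — FAILS  ← closest negative counterexample to 0

Answer: x = -1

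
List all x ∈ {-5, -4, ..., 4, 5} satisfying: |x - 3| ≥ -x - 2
Over all integers in [-5, 5], LHS − RHS is smallest at x = 0, where it equals 5:
x = 0: LHS = |0 - 3| = |-3| = 3, RHS = -0 - 2 = -2; 3 ≥ -2 — holds
At the ends of the range:
x = -5: LHS = |(-5) - 3| = |-8| = 8, RHS = -(-5) - 2 = 3; 8 ≥ 3 — holds
x = 5: LHS = |5 - 3| = |2| = 2, RHS = -5 - 2 = -7; 2 ≥ -7 — holds
Hence LHS − RHS is never negative, i.e. LHS ≥ RHS throughout, so the relation holds for every integer in [-5, 5].

Answer: All integers in [-5, 5]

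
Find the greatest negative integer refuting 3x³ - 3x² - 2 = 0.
Testing negative integers from -1 downward:
x = -1: LHS = 3·(-1)³ - 3·(-1)² - 2 = -8; -8 = 0 — FAILS  ← closest negative counterexample to 0

Answer: x = -1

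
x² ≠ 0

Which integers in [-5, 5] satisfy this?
Holds for: {-5, -4, -3, -2, -1, 1, 2, 3, 4, 5}
Fails for: {0}

Answer: {-5, -4, -3, -2, -1, 1, 2, 3, 4, 5}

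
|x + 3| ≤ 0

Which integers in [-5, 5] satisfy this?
Holds for: {-3}
Fails for: {-5, -4, -2, -1, 0, 1, 2, 3, 4, 5}

Answer: {-3}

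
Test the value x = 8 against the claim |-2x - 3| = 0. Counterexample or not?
Substitute x = 8 into the relation:
x = 8: LHS = |-2·8 - 3| = |-19| = 19; 19 = 0 — FAILS

Since the claim fails at x = 8, this value is a counterexample.

Answer: Yes, x = 8 is a counterexample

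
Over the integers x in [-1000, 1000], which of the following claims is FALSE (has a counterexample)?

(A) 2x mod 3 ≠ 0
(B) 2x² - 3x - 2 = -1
(A) x = 0: LHS = (2·0) mod 3 = 0 mod 3 = 0; 0 ≠ 0 — FAILS
(B) x = 0: LHS = 2·0² - 3·0 - 2 = -2; -2 = -1 — FAILS

Answer: Both A and B are false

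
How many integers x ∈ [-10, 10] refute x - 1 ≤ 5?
Counterexamples in [-10, 10]: {7, 8, 9, 10}.

Counting them gives 4 values.

Answer: 4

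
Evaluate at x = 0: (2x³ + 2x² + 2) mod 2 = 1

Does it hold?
x = 0: LHS = (2·0³ + 2·0² + 2) mod 2 = 2 mod 2 = 0; 0 = 1 — FAILS

The relation fails at x = 0, so x = 0 is a counterexample.

Answer: No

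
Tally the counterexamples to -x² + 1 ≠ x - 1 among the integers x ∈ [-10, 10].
Counterexamples in [-10, 10]: {-2, 1}.

Counting them gives 2 values.

Answer: 2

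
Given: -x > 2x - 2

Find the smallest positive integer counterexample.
Testing positive integers:
x = 1: RHS = 2·1 - 2 = 0; -1 > 0 — FAILS  ← smallest positive counterexample

Answer: x = 1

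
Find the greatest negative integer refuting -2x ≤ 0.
Testing negative integers from -1 downward:
x = -1: LHS = -2·(-1) = 2; 2 ≤ 0 — FAILS  ← closest negative counterexample to 0

Answer: x = -1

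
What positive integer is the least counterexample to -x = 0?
Testing positive integers:
x = 1: -1 = 0 — FAILS  ← smallest positive counterexample

Answer: x = 1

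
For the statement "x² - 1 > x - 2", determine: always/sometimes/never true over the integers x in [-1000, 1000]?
Over all integers in [-1000, 1000], LHS − RHS is smallest at x = 0, where it equals 1:
x = 0: LHS = 0² - 1 = -1, RHS = 0 - 2 = -2; -1 > -2 — holds
At the ends of the range:
x = -1000: LHS = (-1000)² - 1 = 999999, RHS = (-1000) - 2 = -1002; 999999 > -1002 — holds
x = 1000: LHS = 1000² - 1 = 999999, RHS = 1000 - 2 = 998; 999999 > 998 — holds
Hence LHS − RHS is never zero or negative, i.e. LHS > RHS throughout, so the relation holds for every integer in [-1000, 1000].

No counterexample exists.

Answer: Always true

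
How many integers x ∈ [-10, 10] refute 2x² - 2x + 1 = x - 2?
Counterexamples in [-10, 10]: {-10, -9, -8, -7, -6, -5, -4, -3, -2, -1, 0, 1, 2, 3, 4, 5, 6, 7, 8, 9, 10}.

Counting them gives 21 values.

Answer: 21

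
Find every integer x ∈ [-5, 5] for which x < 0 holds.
Holds for: {-5, -4, -3, -2, -1}
Fails for: {0, 1, 2, 3, 4, 5}

Answer: {-5, -4, -3, -2, -1}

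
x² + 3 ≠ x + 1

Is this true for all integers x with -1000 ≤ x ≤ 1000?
Over all integers in [-1000, 1000], LHS − RHS is always positive; it is smallest at x = 0, where it equals 2:
x = 0: LHS = 0² + 3 = 3, RHS = 0 + 1 = 1; 3 ≠ 1 — holds
At the ends of the range:
x = -1000: LHS = (-1000)² + 3 = 1000003, RHS = (-1000) + 1 = -999; 1000003 ≠ -999 — holds
x = 1000: LHS = 1000² + 3 = 1000003, RHS = 1000 + 1 = 1001; 1000003 ≠ 1001 — holds
Hence LHS − RHS is never 0, i.e. the two sides are never equal, so the relation holds for every integer in [-1000, 1000].

No counterexample exists.

Answer: True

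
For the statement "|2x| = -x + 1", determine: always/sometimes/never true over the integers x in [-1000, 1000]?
Holds at x = -1: LHS = |2·(-1)| = |-2| = 2, RHS = -(-1) + 1 = 2; 2 = 2 — holds
Fails at x = 0: LHS = |2·0| = |0| = 0, RHS = -0 + 1 = 1; 0 = 1 — FAILS
It is satisfied by some integers in the range but not all.

Answer: Sometimes true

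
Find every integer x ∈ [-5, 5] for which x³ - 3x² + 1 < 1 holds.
Holds for: {-5, -4, -3, -2, -1, 1, 2}
Fails for: {0, 3, 4, 5}

Answer: {-5, -4, -3, -2, -1, 1, 2}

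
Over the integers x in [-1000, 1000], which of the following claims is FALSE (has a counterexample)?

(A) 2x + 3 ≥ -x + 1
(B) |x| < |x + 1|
(A) x = -1: LHS = 2·(-1) + 3 = 1, RHS = -(-1) + 1 = 2; 1 ≥ 2 — FAILS
(B) x = -1: LHS = |-1| = 1, RHS = |(-1) + 1| = |0| = 0; 1 < 0 — FAILS

Answer: Both A and B are false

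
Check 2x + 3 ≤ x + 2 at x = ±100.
x = 100: LHS = 2·100 + 3 = 203, RHS = 100 + 2 = 102; 203 ≤ 102 — FAILS
x = -100: LHS = 2·(-100) + 3 = -197, RHS = (-100) + 2 = -98; -197 ≤ -98 — holds

Answer: Partially: fails for x = 100, holds for x = -100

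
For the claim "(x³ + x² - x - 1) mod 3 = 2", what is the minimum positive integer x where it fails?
Testing positive integers:
x = 1: LHS = (1³ + 1² - 1 - 1) mod 3 = 0 mod 3 = 0; 0 = 2 — FAILS  ← smallest positive counterexample

Answer: x = 1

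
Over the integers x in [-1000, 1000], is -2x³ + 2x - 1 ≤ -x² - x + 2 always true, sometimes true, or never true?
Holds at x = 0: LHS = -2·0³ + 2·0 - 1 = -1, RHS = -0² - 0 + 2 = 2; -1 ≤ 2 — holds
Fails at x = -2: LHS = -2·(-2)³ + 2·(-2) - 1 = 11, RHS = -(-2)² - (-2) + 2 = 0; 11 ≤ 0 — FAILS
It is satisfied by some integers in the range but not all.

Answer: Sometimes true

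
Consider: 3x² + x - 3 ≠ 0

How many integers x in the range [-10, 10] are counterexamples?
Track d = LHS − RHS over the integers in [-10, 10]. Equality would need d = 0, but d changes sign only between consecutive integers, jumping over 0:
x = -2: LHS = 3·(-2)² + (-2) - 3 = 7; 7 ≠ 0 — holds  (d = 7)
x = -1: LHS = 3·(-1)² + (-1) - 3 = -1; -1 ≠ 0 — holds  (d = -1)
x = 0: LHS = 3·0² + 0 - 3 = -3; -3 ≠ 0 — holds  (d = -3)
x = 1: LHS = 3·1² + 1 - 3 = 1; 1 ≠ 0 — holds  (d = 1)
Away from these crossings d keeps a constant sign, and checking every integer in [-10, 10] confirms d ≠ 0 throughout. Hence the two sides are never equal, so the relation holds for every integer in [-10, 10].

No counterexample appears in that range.

Answer: 0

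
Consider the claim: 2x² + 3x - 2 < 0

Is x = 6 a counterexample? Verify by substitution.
Substitute x = 6 into the relation:
x = 6: LHS = 2·6² + 3·6 - 2 = 88; 88 < 0 — FAILS

Since the claim fails at x = 6, this value is a counterexample.

Answer: Yes, x = 6 is a counterexample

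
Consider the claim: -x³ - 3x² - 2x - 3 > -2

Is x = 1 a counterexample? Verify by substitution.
Substitute x = 1 into the relation:
x = 1: LHS = -1³ - 3·1² - 2·1 - 3 = -9; -9 > -2 — FAILS

Since the claim fails at x = 1, this value is a counterexample.

Answer: Yes, x = 1 is a counterexample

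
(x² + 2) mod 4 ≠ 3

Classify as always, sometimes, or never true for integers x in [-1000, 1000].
Holds at x = 0: LHS = (0² + 2) mod 4 = 2 mod 4 = 2; 2 ≠ 3 — holds
Fails at x = 1: LHS = (1² + 2) mod 4 = 3 mod 4 = 3; 3 ≠ 3 — FAILS
It is satisfied by some integers in the range but not all.

Answer: Sometimes true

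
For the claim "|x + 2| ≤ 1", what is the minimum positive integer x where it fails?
Testing positive integers:
x = 1: LHS = |1 + 2| = |3| = 3; 3 ≤ 1 — FAILS  ← smallest positive counterexample

Answer: x = 1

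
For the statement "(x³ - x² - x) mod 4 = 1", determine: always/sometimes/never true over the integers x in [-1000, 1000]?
For a polynomial with integer coefficients, its value mod 4 depends only on x mod 4, so it suffices to check one representative of each residue class, x = 0, 1, 2, 3:
x = 0: LHS = (0³ - 0² - 0) mod 4 = 0 mod 4 = 0; 0 = 1 — FAILS
x = 1: LHS = (1³ - 1² - 1) mod 4 = (-1) mod 4 = 3; 3 = 1 — FAILS
x = 2: LHS = (2³ - 2² - 2) mod 4 = 2 mod 4 = 2; 2 = 1 — FAILS
x = 3: LHS = (3³ - 3² - 3) mod 4 = 15 mod 4 = 3; 3 = 1 — FAILS
The relation fails in every residue class, so the claimed relation (=) fails for every integer in [-1000, 1000].

No integer in the range satisfies it.

Answer: Never true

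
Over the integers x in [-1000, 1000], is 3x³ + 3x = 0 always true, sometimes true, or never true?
Holds at x = 0: LHS = 3·0³ + 3·0 = 0; 0 = 0 — holds
Fails at x = 1: LHS = 3·1³ + 3·1 = 6; 6 = 0 — FAILS
It is satisfied by some integers in the range but not all.

Answer: Sometimes true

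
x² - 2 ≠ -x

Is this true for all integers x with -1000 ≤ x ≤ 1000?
The claim fails at x = 1:
x = 1: LHS = 1² - 2 = -1; -1 ≠ -1 — FAILS

Because a single integer refutes it, the statement is false.

Answer: False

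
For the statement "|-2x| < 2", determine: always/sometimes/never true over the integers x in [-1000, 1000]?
Holds at x = 0: LHS = |-2·0| = |0| = 0; 0 < 2 — holds
Fails at x = 1: LHS = |-2·1| = |-2| = 2; 2 < 2 — FAILS
It is satisfied by some integers in the range but not all.

Answer: Sometimes true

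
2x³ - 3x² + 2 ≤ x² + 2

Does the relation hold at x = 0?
x = 0: LHS = 2·0³ - 3·0² + 2 = 2, RHS = 0² + 2 = 2; 2 ≤ 2 — holds

The relation is satisfied at x = 0.

Answer: Yes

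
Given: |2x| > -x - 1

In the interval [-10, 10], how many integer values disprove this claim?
Over all integers in [-10, 10], LHS − RHS is smallest at x = 0, where it equals 1:
x = 0: LHS = |2·0| = |0| = 0, RHS = -0 - 1 = -1; 0 > -1 — holds
At the ends of the range:
x = -10: LHS = |2·(-10)| = |-20| = 20, RHS = -(-10) - 1 = 9; 20 > 9 — holds
x = 10: LHS = |2·10| = |20| = 20, RHS = -10 - 1 = -11; 20 > -11 — holds
Hence LHS − RHS is never zero or negative, i.e. LHS > RHS throughout, so the relation holds for every integer in [-10, 10].

No counterexample appears in that range.

Answer: 0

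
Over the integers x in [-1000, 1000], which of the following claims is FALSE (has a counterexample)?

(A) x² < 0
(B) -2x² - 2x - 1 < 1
(A) x = 0: LHS = 0² = 0; 0 < 0 — FAILS

(B) Over all integers in [-1000, 1000], LHS − RHS is largest at x = 0, where it equals -2:
x = 0: LHS = -2·0² - 2·0 - 1 = -1; -1 < 1 — holds
At the ends of the range:
x = -1000: LHS = -2·(-1000)² - 2·(-1000) - 1 = -1998001; -1998001 < 1 — holds
x = 1000: LHS = -2·1000² - 2·1000 - 1 = -2002001; -2002001 < 1 — holds
Hence LHS − RHS is never zero or positive, i.e. LHS < RHS throughout, so the relation holds for every integer in [-1000, 1000].

Only (A) has a counterexample.

Answer: A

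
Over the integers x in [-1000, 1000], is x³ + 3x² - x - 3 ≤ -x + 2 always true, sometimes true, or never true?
Holds at x = 0: LHS = 0³ + 3·0² - 0 - 3 = -3, RHS = -0 + 2 = 2; -3 ≤ 2 — holds
Fails at x = 2: LHS = 2³ + 3·2² - 2 - 3 = 15, RHS = -2 + 2 = 0; 15 ≤ 0 — FAILS
It is satisfied by some integers in the range but not all.

Answer: Sometimes true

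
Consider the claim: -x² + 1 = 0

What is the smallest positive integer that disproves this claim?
Testing positive integers:
x = 1: LHS = -1² + 1 = 0; 0 = 0 — holds
x = 2: LHS = -2² + 1 = -3; -3 = 0 — FAILS  ← smallest positive counterexample

Answer: x = 2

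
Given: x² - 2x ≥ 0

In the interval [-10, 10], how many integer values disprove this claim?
Counterexamples in [-10, 10]: {1}.

Counting them gives 1 values.

Answer: 1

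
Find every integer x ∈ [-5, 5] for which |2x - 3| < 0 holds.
An absolute value is never negative, so the left side is ≥ 0 for every x, while the right side is 0. Tightest case in [-5, 5] is x = 1:
x = 1: LHS = |2·1 - 3| = |-1| = 1; 1 < 0 — FAILS
Hence LHS − RHS is never negative, i.e. LHS ≥ RHS throughout, so the claimed relation (<) fails for every integer in [-5, 5].

Answer: None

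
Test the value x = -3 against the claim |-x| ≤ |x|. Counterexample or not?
Substitute x = -3 into the relation:
x = -3: LHS = |-(-3)| = |3| = 3, RHS = |-3| = 3; 3 ≤ 3 — holds

The relation holds at x = -3, so it is not a counterexample.

Answer: No, x = -3 is not a counterexample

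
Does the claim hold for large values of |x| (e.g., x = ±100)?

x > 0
x = 100: 100 > 0 — holds
x = -100: -100 > 0 — FAILS

Answer: Partially: holds for x = 100, fails for x = -100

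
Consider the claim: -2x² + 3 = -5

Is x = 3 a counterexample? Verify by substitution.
Substitute x = 3 into the relation:
x = 3: LHS = -2·3² + 3 = -15; -15 = -5 — FAILS

Since the claim fails at x = 3, this value is a counterexample.

Answer: Yes, x = 3 is a counterexample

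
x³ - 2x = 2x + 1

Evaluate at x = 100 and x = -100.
x = 100: LHS = 100³ - 2·100 = 999800, RHS = 2·100 + 1 = 201; 999800 = 201 — FAILS
x = -100: LHS = (-100)³ - 2·(-100) = -999800, RHS = 2·(-100) + 1 = -199; -999800 = -199 — FAILS

Answer: No, fails for both x = 100 and x = -100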